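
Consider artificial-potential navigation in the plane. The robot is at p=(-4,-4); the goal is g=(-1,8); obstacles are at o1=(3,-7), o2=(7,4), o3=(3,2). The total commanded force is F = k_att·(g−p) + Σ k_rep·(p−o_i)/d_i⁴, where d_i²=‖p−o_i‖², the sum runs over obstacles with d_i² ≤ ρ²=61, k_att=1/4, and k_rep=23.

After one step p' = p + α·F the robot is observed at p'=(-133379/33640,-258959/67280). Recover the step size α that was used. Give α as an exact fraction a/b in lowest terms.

α = 1/20

F_att = 1/4·(g−p) = 1/4·(3,12) = (0.7500,3.0000)
o1: d²=58 ≤ ρ²=61; F_rep = 23·(-7,3)/58² = (-0.0479,0.0205)
o2: d²=185 > ρ²=61 → inactive
o3: d²=85 > ρ²=61 → inactive
F = F_att + ΣF_rep = (0.7021,3.0205)
Δp = p'−p = (0.0351,0.1510); α = Δx/Fx = (1181/33640) / (1181/1682) = 1/20
check: Δy/Fy = (10161/67280) / (10161/3364) = 1/20 ✓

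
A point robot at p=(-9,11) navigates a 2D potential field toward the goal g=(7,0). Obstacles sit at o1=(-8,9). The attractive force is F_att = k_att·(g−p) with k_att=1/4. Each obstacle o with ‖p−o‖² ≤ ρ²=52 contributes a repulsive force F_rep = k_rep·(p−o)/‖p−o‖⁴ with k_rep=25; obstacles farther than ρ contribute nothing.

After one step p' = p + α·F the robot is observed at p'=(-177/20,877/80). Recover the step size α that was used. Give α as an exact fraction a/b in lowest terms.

α = 1/20

F_att = 1/4·(g−p) = 1/4·(16,-11) = (4.0000,-2.7500)
o1: d²=5 ≤ ρ²=52; F_rep = 25·(-1,2)/5² = (-1.0000,2.0000)
F = F_att + ΣF_rep = (3.0000,-0.7500)
Δp = p'−p = (0.1500,-0.0375); α = Δx/Fx = (3/20) / (3) = 1/20
check: Δy/Fy = (-3/80) / (-3/4) = 1/20 ✓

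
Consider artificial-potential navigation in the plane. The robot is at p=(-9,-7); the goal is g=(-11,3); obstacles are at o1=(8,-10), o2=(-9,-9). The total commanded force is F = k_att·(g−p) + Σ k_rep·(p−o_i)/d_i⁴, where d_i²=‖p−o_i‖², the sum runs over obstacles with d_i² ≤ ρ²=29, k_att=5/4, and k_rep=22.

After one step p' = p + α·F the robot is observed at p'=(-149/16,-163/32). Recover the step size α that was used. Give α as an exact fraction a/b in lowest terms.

F_att = 5/4·(g−p) = 5/4·(-2,10) = (-2.5000,12.5000)
o1: d²=298 > ρ²=29 → inactive
o2: d²=4 ≤ ρ²=29; F_rep = 22·(0,2)/4² = (0.0000,2.7500)
F = F_att + ΣF_rep = (-2.5000,15.2500)
Δp = p'−p = (-0.3125,1.9062); α = Δx/Fx = (-5/16) / (-5/2) = 1/8
check: Δy/Fy = (61/32) / (61/4) = 1/8 ✓

α = 1/8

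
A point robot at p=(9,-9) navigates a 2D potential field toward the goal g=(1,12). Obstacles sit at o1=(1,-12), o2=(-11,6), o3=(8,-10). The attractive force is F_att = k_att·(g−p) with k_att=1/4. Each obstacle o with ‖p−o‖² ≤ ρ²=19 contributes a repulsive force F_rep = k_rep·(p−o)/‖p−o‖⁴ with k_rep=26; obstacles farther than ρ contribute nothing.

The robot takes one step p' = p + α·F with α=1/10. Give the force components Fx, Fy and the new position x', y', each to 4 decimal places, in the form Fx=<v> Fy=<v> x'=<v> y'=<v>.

Fx=4.5000 Fy=11.7500 x'=9.4500 y'=-7.8250

F_att = 1/4·(g−p) = 1/4·(-8,21) = (-2.0000,5.2500)
o1: d²=73 > ρ²=19 → inactive
o2: d²=625 > ρ²=19 → inactive
o3: d²=2 ≤ ρ²=19; F_rep = 26·(1,1)/2² = (6.5000,6.5000)
F = F_att + ΣF_rep = (4.5000,11.7500)
p' = p + 1/10·F = (9.4500,-7.8250)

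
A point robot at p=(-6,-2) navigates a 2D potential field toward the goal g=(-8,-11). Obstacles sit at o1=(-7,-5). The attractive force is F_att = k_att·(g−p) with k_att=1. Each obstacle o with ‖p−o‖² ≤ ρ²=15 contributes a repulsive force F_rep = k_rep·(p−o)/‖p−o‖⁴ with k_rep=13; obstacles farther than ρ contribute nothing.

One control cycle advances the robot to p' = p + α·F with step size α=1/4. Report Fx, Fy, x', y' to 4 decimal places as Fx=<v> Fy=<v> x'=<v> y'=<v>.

Fx=-1.8700 Fy=-8.6100 x'=-6.4675 y'=-4.1525

F_att = 1·(g−p) = 1·(-2,-9) = (-2.0000,-9.0000)
o1: d²=10 ≤ ρ²=15; F_rep = 13·(1,3)/10² = (0.1300,0.3900)
F = F_att + ΣF_rep = (-1.8700,-8.6100)
p' = p + 1/4·F = (-6.4675,-4.1525)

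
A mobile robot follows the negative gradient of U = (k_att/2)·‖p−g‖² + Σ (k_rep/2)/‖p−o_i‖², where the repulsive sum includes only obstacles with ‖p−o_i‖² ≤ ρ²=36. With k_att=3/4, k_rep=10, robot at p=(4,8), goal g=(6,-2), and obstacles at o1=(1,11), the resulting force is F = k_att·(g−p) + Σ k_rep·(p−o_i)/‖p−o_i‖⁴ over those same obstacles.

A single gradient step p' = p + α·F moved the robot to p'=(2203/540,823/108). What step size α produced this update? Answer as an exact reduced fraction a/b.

α = 1/20

F_att = 3/4·(g−p) = 3/4·(2,-10) = (1.5000,-7.5000)
o1: d²=18 ≤ ρ²=36; F_rep = 10·(3,-3)/18² = (0.0926,-0.0926)
F = F_att + ΣF_rep = (1.5926,-7.5926)
Δp = p'−p = (0.0796,-0.3796); α = Δx/Fx = (43/540) / (43/27) = 1/20
check: Δy/Fy = (-41/108) / (-205/27) = 1/20 ✓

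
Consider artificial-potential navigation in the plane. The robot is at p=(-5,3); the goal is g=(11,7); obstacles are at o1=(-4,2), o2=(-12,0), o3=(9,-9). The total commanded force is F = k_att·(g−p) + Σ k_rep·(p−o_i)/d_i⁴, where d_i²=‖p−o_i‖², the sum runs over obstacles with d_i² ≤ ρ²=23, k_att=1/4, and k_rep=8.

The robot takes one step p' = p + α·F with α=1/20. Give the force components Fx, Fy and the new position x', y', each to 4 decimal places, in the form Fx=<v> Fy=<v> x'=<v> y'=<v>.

Fx=2.0000 Fy=3.0000 x'=-4.9000 y'=3.1500

F_att = 1/4·(g−p) = 1/4·(16,4) = (4.0000,1.0000)
o1: d²=2 ≤ ρ²=23; F_rep = 8·(-1,1)/2² = (-2.0000,2.0000)
o2: d²=58 > ρ²=23 → inactive
o3: d²=340 > ρ²=23 → inactive
F = F_att + ΣF_rep = (2.0000,3.0000)
p' = p + 1/20·F = (-4.9000,3.1500)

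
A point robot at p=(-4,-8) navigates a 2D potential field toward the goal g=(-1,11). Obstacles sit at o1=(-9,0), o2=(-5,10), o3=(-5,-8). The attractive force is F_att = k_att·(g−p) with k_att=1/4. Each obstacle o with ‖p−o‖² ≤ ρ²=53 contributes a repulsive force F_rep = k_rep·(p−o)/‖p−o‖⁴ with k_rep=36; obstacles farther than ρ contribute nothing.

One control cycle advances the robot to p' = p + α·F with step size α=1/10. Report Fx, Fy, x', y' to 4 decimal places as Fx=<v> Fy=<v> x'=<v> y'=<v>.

Fx=36.7500 Fy=4.7500 x'=-0.3250 y'=-7.5250

F_att = 1/4·(g−p) = 1/4·(3,19) = (0.7500,4.7500)
o1: d²=89 > ρ²=53 → inactive
o2: d²=325 > ρ²=53 → inactive
o3: d²=1 ≤ ρ²=53; F_rep = 36·(1,0)/1² = (36.0000,0.0000)
F = F_att + ΣF_rep = (36.7500,4.7500)
p' = p + 1/10·F = (-0.3250,-7.5250)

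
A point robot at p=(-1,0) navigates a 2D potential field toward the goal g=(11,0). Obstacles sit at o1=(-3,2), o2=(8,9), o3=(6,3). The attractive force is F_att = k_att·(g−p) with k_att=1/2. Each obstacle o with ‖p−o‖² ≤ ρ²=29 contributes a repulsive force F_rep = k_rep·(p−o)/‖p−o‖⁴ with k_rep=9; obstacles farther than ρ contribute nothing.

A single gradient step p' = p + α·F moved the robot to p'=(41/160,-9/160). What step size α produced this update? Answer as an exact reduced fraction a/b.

α = 1/5

F_att = 1/2·(g−p) = 1/2·(12,0) = (6.0000,0.0000)
o1: d²=8 ≤ ρ²=29; F_rep = 9·(2,-2)/8² = (0.2812,-0.2812)
o2: d²=162 > ρ²=29 → inactive
o3: d²=58 > ρ²=29 → inactive
F = F_att + ΣF_rep = (6.2812,-0.2812)
Δp = p'−p = (1.2563,-0.0563); α = Δx/Fx = (201/160) / (201/32) = 1/5
check: Δy/Fy = (-9/160) / (-9/32) = 1/5 ✓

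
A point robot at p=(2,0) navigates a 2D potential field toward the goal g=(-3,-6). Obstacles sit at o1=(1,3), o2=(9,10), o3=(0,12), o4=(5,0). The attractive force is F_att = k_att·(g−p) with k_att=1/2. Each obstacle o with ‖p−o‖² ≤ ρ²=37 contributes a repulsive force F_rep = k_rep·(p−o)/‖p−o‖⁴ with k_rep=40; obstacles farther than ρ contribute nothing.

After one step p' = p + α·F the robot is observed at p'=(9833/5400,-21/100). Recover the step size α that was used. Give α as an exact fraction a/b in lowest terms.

F_att = 1/2·(g−p) = 1/2·(-5,-6) = (-2.5000,-3.0000)
o1: d²=10 ≤ ρ²=37; F_rep = 40·(1,-3)/10² = (0.4000,-1.2000)
o2: d²=149 > ρ²=37 → inactive
o3: d²=148 > ρ²=37 → inactive
o4: d²=9 ≤ ρ²=37; F_rep = 40·(-3,0)/9² = (-1.4815,0.0000)
F = F_att + ΣF_rep = (-3.5815,-4.2000)
Δp = p'−p = (-0.1791,-0.2100); α = Δx/Fx = (-967/5400) / (-967/270) = 1/20
check: Δy/Fy = (-21/100) / (-21/5) = 1/20 ✓

α = 1/20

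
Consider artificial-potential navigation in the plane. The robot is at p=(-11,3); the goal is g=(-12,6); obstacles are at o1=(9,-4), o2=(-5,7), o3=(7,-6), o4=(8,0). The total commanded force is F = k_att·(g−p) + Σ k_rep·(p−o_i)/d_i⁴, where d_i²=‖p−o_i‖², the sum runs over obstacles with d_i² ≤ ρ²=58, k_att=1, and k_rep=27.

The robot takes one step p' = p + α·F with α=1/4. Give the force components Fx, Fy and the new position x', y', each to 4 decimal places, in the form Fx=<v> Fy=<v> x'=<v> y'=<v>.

Fx=-1.0599 Fy=2.9601 x'=-11.2650 y'=3.7400

F_att = 1·(g−p) = 1·(-1,3) = (-1.0000,3.0000)
o1: d²=449 > ρ²=58 → inactive
o2: d²=52 ≤ ρ²=58; F_rep = 27·(-6,-4)/52² = (-0.0599,-0.0399)
o3: d²=405 > ρ²=58 → inactive
o4: d²=370 > ρ²=58 → inactive
F = F_att + ΣF_rep = (-1.0599,2.9601)
p' = p + 1/4·F = (-11.2650,3.7400)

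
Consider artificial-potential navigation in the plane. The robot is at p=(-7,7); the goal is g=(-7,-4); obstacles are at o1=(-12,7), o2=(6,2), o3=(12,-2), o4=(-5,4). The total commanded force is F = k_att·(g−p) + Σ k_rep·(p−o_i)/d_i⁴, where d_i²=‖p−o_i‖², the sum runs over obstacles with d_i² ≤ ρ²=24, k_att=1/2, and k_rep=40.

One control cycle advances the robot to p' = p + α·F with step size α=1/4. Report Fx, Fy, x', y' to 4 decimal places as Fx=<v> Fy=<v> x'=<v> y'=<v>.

Fx=-0.4734 Fy=-4.7899 x'=-7.1183 y'=5.8025

F_att = 1/2·(g−p) = 1/2·(0,-11) = (0.0000,-5.5000)
o1: d²=25 > ρ²=24 → inactive
o2: d²=194 > ρ²=24 → inactive
o3: d²=442 > ρ²=24 → inactive
o4: d²=13 ≤ ρ²=24; F_rep = 40·(-2,3)/13² = (-0.4734,0.7101)
F = F_att + ΣF_rep = (-0.4734,-4.7899)
p' = p + 1/4·F = (-7.1183,5.8025)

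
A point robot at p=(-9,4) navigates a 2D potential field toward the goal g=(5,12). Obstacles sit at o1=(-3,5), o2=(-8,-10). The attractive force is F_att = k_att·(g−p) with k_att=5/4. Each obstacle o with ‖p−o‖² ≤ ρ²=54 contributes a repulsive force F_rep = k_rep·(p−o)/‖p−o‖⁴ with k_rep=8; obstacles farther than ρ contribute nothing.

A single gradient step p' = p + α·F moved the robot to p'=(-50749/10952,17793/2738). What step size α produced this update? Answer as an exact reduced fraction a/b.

F_att = 5/4·(g−p) = 5/4·(14,8) = (17.5000,10.0000)
o1: d²=37 ≤ ρ²=54; F_rep = 8·(-6,-1)/37² = (-0.0351,-0.0058)
o2: d²=197 > ρ²=54 → inactive
F = F_att + ΣF_rep = (17.4649,9.9942)
Δp = p'−p = (4.3662,2.4985); α = Δx/Fx = (47819/10952) / (47819/2738) = 1/4
check: Δy/Fy = (6841/2738) / (13682/1369) = 1/4 ✓

α = 1/4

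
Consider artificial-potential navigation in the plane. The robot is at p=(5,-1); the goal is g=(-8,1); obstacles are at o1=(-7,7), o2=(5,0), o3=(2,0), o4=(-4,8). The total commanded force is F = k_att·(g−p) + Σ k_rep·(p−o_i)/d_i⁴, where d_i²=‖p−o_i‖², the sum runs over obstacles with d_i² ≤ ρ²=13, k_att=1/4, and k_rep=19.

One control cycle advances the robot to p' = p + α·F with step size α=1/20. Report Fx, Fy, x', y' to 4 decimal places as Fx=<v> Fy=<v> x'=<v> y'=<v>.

Fx=-2.6800 Fy=-18.6900 x'=4.8660 y'=-1.9345

F_att = 1/4·(g−p) = 1/4·(-13,2) = (-3.2500,0.5000)
o1: d²=208 > ρ²=13 → inactive
o2: d²=1 ≤ ρ²=13; F_rep = 19·(0,-1)/1² = (0.0000,-19.0000)
o3: d²=10 ≤ ρ²=13; F_rep = 19·(3,-1)/10² = (0.5700,-0.1900)
o4: d²=162 > ρ²=13 → inactive
F = F_att + ΣF_rep = (-2.6800,-18.6900)
p' = p + 1/20·F = (4.8660,-1.9345)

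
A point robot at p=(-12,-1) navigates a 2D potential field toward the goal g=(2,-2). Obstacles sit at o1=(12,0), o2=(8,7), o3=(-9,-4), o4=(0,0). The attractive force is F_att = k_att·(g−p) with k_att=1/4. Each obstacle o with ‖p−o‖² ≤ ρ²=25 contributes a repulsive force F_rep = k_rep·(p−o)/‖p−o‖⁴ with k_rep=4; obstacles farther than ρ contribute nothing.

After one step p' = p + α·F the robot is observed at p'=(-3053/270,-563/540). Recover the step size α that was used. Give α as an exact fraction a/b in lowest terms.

F_att = 1/4·(g−p) = 1/4·(14,-1) = (3.5000,-0.2500)
o1: d²=577 > ρ²=25 → inactive
o2: d²=464 > ρ²=25 → inactive
o3: d²=18 ≤ ρ²=25; F_rep = 4·(-3,3)/18² = (-0.0370,0.0370)
o4: d²=145 > ρ²=25 → inactive
F = F_att + ΣF_rep = (3.4630,-0.2130)
Δp = p'−p = (0.6926,-0.0426); α = Δx/Fx = (187/270) / (187/54) = 1/5
check: Δy/Fy = (-23/540) / (-23/108) = 1/5 ✓

α = 1/5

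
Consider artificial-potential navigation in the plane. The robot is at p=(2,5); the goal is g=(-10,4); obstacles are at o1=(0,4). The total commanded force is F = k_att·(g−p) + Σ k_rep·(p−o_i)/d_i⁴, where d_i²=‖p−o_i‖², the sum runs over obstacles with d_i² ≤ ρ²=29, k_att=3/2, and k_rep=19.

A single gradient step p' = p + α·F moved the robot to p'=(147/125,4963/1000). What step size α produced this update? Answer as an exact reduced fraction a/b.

F_att = 3/2·(g−p) = 3/2·(-12,-1) = (-18.0000,-1.5000)
o1: d²=5 ≤ ρ²=29; F_rep = 19·(2,1)/5² = (1.5200,0.7600)
F = F_att + ΣF_rep = (-16.4800,-0.7400)
Δp = p'−p = (-0.8240,-0.0370); α = Δx/Fx = (-103/125) / (-412/25) = 1/20
check: Δy/Fy = (-37/1000) / (-37/50) = 1/20 ✓

α = 1/20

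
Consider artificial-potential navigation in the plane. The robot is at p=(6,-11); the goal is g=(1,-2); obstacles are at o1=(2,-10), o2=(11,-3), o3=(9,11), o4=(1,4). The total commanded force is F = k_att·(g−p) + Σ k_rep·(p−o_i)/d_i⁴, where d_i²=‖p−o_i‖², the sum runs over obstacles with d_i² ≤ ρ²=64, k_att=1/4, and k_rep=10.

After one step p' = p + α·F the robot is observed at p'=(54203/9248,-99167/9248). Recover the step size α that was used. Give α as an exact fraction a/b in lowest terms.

α = 1/8

F_att = 1/4·(g−p) = 1/4·(-5,9) = (-1.2500,2.2500)
o1: d²=17 ≤ ρ²=64; F_rep = 10·(4,-1)/17² = (0.1384,-0.0346)
o2: d²=89 > ρ²=64 → inactive
o3: d²=493 > ρ²=64 → inactive
o4: d²=250 > ρ²=64 → inactive
F = F_att + ΣF_rep = (-1.1116,2.2154)
Δp = p'−p = (-0.1389,0.2769); α = Δx/Fx = (-1285/9248) / (-1285/1156) = 1/8
check: Δy/Fy = (2561/9248) / (2561/1156) = 1/8 ✓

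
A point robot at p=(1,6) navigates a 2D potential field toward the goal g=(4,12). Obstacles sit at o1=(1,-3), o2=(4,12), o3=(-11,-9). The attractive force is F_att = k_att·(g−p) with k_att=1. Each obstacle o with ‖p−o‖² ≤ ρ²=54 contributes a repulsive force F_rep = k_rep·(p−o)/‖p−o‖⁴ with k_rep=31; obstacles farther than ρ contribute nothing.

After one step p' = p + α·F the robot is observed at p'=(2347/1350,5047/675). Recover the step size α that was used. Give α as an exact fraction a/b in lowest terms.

α = 1/4

F_att = 1·(g−p) = 1·(3,6) = (3.0000,6.0000)
o1: d²=81 > ρ²=54 → inactive
o2: d²=45 ≤ ρ²=54; F_rep = 31·(-3,-6)/45² = (-0.0459,-0.0919)
o3: d²=369 > ρ²=54 → inactive
F = F_att + ΣF_rep = (2.9541,5.9081)
Δp = p'−p = (0.7385,1.4770); α = Δx/Fx = (997/1350) / (1994/675) = 1/4
check: Δy/Fy = (997/675) / (3988/675) = 1/4 ✓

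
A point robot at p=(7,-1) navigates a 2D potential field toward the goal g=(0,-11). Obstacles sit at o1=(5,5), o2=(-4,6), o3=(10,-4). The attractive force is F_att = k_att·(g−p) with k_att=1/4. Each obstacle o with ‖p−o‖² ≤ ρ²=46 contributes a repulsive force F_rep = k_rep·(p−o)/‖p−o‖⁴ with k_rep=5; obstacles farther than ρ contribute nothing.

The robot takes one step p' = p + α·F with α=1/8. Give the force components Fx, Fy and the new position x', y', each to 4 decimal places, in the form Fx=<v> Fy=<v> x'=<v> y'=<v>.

Fx=-1.7900 Fy=-2.4725 x'=6.7762 y'=-1.3091

F_att = 1/4·(g−p) = 1/4·(-7,-10) = (-1.7500,-2.5000)
o1: d²=40 ≤ ρ²=46; F_rep = 5·(2,-6)/40² = (0.0063,-0.0187)
o2: d²=170 > ρ²=46 → inactive
o3: d²=18 ≤ ρ²=46; F_rep = 5·(-3,3)/18² = (-0.0463,0.0463)
F = F_att + ΣF_rep = (-1.7900,-2.4725)
p' = p + 1/8·F = (6.7762,-1.3091)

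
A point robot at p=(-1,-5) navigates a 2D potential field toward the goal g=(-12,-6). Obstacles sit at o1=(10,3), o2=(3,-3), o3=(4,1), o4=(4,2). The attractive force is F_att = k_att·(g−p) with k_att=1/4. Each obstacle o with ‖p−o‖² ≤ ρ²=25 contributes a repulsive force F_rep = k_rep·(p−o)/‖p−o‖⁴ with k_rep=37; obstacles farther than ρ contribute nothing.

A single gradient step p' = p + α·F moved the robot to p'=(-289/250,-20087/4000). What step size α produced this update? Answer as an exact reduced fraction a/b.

α = 1/20

F_att = 1/4·(g−p) = 1/4·(-11,-1) = (-2.7500,-0.2500)
o1: d²=185 > ρ²=25 → inactive
o2: d²=20 ≤ ρ²=25; F_rep = 37·(-4,-2)/20² = (-0.3700,-0.1850)
o3: d²=61 > ρ²=25 → inactive
o4: d²=74 > ρ²=25 → inactive
F = F_att + ΣF_rep = (-3.1200,-0.4350)
Δp = p'−p = (-0.1560,-0.0217); α = Δx/Fx = (-39/250) / (-78/25) = 1/20
check: Δy/Fy = (-87/4000) / (-87/200) = 1/20 ✓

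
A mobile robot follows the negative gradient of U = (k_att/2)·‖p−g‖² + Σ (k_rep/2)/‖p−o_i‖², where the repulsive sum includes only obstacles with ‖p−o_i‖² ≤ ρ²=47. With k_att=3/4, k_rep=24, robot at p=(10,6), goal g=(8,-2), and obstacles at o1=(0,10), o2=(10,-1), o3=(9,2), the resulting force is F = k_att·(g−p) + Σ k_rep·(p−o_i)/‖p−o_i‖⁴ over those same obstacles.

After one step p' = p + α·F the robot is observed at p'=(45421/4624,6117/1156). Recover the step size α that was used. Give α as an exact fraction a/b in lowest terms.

α = 1/8

F_att = 3/4·(g−p) = 3/4·(-2,-8) = (-1.5000,-6.0000)
o1: d²=116 > ρ²=47 → inactive
o2: d²=49 > ρ²=47 → inactive
o3: d²=17 ≤ ρ²=47; F_rep = 24·(1,4)/17² = (0.0830,0.3322)
F = F_att + ΣF_rep = (-1.4170,-5.6678)
Δp = p'−p = (-0.1771,-0.7085); α = Δx/Fx = (-819/4624) / (-819/578) = 1/8
check: Δy/Fy = (-819/1156) / (-1638/289) = 1/8 ✓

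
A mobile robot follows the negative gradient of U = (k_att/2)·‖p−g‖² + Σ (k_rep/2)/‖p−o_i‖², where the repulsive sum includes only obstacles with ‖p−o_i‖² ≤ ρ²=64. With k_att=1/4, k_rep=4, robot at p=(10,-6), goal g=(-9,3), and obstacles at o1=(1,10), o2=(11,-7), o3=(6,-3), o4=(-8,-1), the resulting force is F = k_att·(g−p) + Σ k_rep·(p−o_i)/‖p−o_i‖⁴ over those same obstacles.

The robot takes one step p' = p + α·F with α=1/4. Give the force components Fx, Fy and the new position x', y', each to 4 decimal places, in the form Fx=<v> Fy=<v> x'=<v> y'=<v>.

F_att = 1/4·(g−p) = 1/4·(-19,9) = (-4.7500,2.2500)
o1: d²=337 > ρ²=64 → inactive
o2: d²=2 ≤ ρ²=64; F_rep = 4·(-1,1)/2² = (-1.0000,1.0000)
o3: d²=25 ≤ ρ²=64; F_rep = 4·(4,-3)/25² = (0.0256,-0.0192)
o4: d²=349 > ρ²=64 → inactive
F = F_att + ΣF_rep = (-5.7244,3.2308)
p' = p + 1/4·F = (8.5689,-5.1923)

Fx=-5.7244 Fy=3.2308 x'=8.5689 y'=-5.1923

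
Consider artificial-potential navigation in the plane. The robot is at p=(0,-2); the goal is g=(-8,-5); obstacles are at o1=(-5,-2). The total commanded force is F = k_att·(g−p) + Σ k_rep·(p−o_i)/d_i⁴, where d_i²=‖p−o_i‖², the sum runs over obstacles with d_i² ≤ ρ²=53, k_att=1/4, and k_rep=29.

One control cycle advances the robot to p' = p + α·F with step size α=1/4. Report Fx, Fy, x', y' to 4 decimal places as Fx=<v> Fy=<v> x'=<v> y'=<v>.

Fx=-1.7680 Fy=-0.7500 x'=-0.4420 y'=-2.1875

F_att = 1/4·(g−p) = 1/4·(-8,-3) = (-2.0000,-0.7500)
o1: d²=25 ≤ ρ²=53; F_rep = 29·(5,0)/25² = (0.2320,0.0000)
F = F_att + ΣF_rep = (-1.7680,-0.7500)
p' = p + 1/4·F = (-0.4420,-2.1875)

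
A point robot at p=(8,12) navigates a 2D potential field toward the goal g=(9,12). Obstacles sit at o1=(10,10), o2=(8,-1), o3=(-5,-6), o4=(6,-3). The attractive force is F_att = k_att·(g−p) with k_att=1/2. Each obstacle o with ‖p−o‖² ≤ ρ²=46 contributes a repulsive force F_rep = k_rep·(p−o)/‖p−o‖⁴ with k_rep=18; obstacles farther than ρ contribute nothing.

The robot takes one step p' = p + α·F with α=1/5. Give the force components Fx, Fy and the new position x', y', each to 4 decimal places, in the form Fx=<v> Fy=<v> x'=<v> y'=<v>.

F_att = 1/2·(g−p) = 1/2·(1,0) = (0.5000,0.0000)
o1: d²=8 ≤ ρ²=46; F_rep = 18·(-2,2)/8² = (-0.5625,0.5625)
o2: d²=169 > ρ²=46 → inactive
o3: d²=493 > ρ²=46 → inactive
o4: d²=229 > ρ²=46 → inactive
F = F_att + ΣF_rep = (-0.0625,0.5625)
p' = p + 1/5·F = (7.9875,12.1125)

Fx=-0.0625 Fy=0.5625 x'=7.9875 y'=12.1125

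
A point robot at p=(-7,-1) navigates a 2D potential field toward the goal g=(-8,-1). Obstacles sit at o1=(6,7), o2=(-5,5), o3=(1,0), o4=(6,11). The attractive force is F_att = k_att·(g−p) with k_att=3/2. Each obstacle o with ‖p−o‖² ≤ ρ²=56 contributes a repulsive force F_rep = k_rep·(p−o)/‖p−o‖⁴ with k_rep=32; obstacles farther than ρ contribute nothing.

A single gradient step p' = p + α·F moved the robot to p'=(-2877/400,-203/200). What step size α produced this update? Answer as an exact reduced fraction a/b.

F_att = 3/2·(g−p) = 3/2·(-1,0) = (-1.5000,0.0000)
o1: d²=233 > ρ²=56 → inactive
o2: d²=40 ≤ ρ²=56; F_rep = 32·(-2,-6)/40² = (-0.0400,-0.1200)
o3: d²=65 > ρ²=56 → inactive
o4: d²=313 > ρ²=56 → inactive
F = F_att + ΣF_rep = (-1.5400,-0.1200)
Δp = p'−p = (-0.1925,-0.0150); α = Δx/Fx = (-77/400) / (-77/50) = 1/8
check: Δy/Fy = (-3/200) / (-3/25) = 1/8 ✓

α = 1/8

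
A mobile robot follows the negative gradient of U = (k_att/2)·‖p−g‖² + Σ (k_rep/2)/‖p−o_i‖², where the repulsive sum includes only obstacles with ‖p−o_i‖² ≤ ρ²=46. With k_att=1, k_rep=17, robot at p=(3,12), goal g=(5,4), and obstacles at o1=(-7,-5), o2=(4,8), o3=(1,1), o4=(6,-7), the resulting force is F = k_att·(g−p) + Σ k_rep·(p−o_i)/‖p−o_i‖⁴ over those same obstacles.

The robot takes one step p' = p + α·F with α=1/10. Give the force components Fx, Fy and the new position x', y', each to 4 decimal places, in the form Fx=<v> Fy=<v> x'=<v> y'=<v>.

F_att = 1·(g−p) = 1·(2,-8) = (2.0000,-8.0000)
o1: d²=389 > ρ²=46 → inactive
o2: d²=17 ≤ ρ²=46; F_rep = 17·(-1,4)/17² = (-0.0588,0.2353)
o3: d²=125 > ρ²=46 → inactive
o4: d²=370 > ρ²=46 → inactive
F = F_att + ΣF_rep = (1.9412,-7.7647)
p' = p + 1/10·F = (3.1941,11.2235)

Fx=1.9412 Fy=-7.7647 x'=3.1941 y'=11.2235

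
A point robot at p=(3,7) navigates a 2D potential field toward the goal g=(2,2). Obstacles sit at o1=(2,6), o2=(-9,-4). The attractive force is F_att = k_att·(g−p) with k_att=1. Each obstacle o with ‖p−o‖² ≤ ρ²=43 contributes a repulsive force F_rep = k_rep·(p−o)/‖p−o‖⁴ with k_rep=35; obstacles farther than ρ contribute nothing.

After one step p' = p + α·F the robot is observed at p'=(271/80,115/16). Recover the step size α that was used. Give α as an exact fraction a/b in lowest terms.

α = 1/20

F_att = 1·(g−p) = 1·(-1,-5) = (-1.0000,-5.0000)
o1: d²=2 ≤ ρ²=43; F_rep = 35·(1,1)/2² = (8.7500,8.7500)
o2: d²=265 > ρ²=43 → inactive
F = F_att + ΣF_rep = (7.7500,3.7500)
Δp = p'−p = (0.3875,0.1875); α = Δx/Fx = (31/80) / (31/4) = 1/20
check: Δy/Fy = (3/16) / (15/4) = 1/20 ✓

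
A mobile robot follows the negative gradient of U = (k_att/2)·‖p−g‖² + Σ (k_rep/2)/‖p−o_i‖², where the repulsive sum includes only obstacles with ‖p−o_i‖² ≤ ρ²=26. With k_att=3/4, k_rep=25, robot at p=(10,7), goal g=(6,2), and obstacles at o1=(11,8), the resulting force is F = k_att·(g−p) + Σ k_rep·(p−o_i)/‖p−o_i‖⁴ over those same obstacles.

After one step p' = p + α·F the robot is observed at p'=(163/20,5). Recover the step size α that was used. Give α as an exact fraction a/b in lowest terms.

α = 1/5

F_att = 3/4·(g−p) = 3/4·(-4,-5) = (-3.0000,-3.7500)
o1: d²=2 ≤ ρ²=26; F_rep = 25·(-1,-1)/2² = (-6.2500,-6.2500)
F = F_att + ΣF_rep = (-9.2500,-10.0000)
Δp = p'−p = (-1.8500,-2.0000); α = Δx/Fx = (-37/20) / (-37/4) = 1/5
check: Δy/Fy = (-2) / (-10) = 1/5 ✓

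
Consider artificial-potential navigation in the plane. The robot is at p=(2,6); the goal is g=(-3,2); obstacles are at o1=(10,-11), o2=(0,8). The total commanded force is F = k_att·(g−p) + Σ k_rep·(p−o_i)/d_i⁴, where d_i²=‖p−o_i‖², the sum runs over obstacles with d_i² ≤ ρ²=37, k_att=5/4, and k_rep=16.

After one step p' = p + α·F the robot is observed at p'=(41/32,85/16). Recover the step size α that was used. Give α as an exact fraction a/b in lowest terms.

F_att = 5/4·(g−p) = 5/4·(-5,-4) = (-6.2500,-5.0000)
o1: d²=353 > ρ²=37 → inactive
o2: d²=8 ≤ ρ²=37; F_rep = 16·(2,-2)/8² = (0.5000,-0.5000)
F = F_att + ΣF_rep = (-5.7500,-5.5000)
Δp = p'−p = (-0.7188,-0.6875); α = Δx/Fx = (-23/32) / (-23/4) = 1/8
check: Δy/Fy = (-11/16) / (-11/2) = 1/8 ✓

α = 1/8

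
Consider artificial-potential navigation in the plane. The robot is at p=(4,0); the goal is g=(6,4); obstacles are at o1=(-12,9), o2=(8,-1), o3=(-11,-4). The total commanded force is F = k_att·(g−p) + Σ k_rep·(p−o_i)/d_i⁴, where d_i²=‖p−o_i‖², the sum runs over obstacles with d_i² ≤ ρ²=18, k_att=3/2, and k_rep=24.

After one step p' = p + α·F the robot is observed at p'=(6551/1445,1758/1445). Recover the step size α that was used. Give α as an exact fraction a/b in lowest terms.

α = 1/5

F_att = 3/2·(g−p) = 3/2·(2,4) = (3.0000,6.0000)
o1: d²=337 > ρ²=18 → inactive
o2: d²=17 ≤ ρ²=18; F_rep = 24·(-4,1)/17² = (-0.3322,0.0830)
o3: d²=241 > ρ²=18 → inactive
F = F_att + ΣF_rep = (2.6678,6.0830)
Δp = p'−p = (0.5336,1.2166); α = Δx/Fx = (771/1445) / (771/289) = 1/5
check: Δy/Fy = (1758/1445) / (1758/289) = 1/5 ✓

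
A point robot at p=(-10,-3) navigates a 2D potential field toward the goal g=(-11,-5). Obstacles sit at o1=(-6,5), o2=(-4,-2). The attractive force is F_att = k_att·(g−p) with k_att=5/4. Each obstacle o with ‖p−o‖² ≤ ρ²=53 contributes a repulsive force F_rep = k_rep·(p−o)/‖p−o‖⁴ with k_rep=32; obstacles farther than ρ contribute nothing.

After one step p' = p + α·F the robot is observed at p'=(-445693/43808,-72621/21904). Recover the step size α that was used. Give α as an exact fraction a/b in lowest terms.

F_att = 5/4·(g−p) = 5/4·(-1,-2) = (-1.2500,-2.5000)
o1: d²=80 > ρ²=53 → inactive
o2: d²=37 ≤ ρ²=53; F_rep = 32·(-6,-1)/37² = (-0.1402,-0.0234)
F = F_att + ΣF_rep = (-1.3902,-2.5234)
Δp = p'−p = (-0.1738,-0.3154); α = Δx/Fx = (-7613/43808) / (-7613/5476) = 1/8
check: Δy/Fy = (-6909/21904) / (-6909/2738) = 1/8 ✓

α = 1/8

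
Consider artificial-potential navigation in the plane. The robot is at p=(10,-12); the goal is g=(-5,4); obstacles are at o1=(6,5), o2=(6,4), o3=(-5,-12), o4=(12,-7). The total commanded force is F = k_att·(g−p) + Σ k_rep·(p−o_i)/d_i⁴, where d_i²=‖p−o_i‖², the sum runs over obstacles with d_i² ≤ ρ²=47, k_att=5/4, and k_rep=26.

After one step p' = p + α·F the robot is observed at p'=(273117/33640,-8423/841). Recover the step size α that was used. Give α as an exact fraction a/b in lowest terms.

F_att = 5/4·(g−p) = 5/4·(-15,16) = (-18.7500,20.0000)
o1: d²=305 > ρ²=47 → inactive
o2: d²=272 > ρ²=47 → inactive
o3: d²=225 > ρ²=47 → inactive
o4: d²=29 ≤ ρ²=47; F_rep = 26·(-2,-5)/29² = (-0.0618,-0.1546)
F = F_att + ΣF_rep = (-18.8118,19.8454)
Δp = p'−p = (-1.8812,1.9845); α = Δx/Fx = (-63283/33640) / (-63283/3364) = 1/10
check: Δy/Fy = (1669/841) / (16690/841) = 1/10 ✓

α = 1/10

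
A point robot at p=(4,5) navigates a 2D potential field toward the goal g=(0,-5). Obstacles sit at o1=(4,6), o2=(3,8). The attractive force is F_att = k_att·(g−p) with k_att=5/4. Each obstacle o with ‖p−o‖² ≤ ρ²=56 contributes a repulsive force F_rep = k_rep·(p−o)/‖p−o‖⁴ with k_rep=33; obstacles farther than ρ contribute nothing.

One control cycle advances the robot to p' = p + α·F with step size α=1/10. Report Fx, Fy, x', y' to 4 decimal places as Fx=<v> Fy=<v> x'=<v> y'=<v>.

F_att = 5/4·(g−p) = 5/4·(-4,-10) = (-5.0000,-12.5000)
o1: d²=1 ≤ ρ²=56; F_rep = 33·(0,-1)/1² = (0.0000,-33.0000)
o2: d²=10 ≤ ρ²=56; F_rep = 33·(1,-3)/10² = (0.3300,-0.9900)
F = F_att + ΣF_rep = (-4.6700,-46.4900)
p' = p + 1/10·F = (3.5330,0.3510)

Fx=-4.6700 Fy=-46.4900 x'=3.5330 y'=0.3510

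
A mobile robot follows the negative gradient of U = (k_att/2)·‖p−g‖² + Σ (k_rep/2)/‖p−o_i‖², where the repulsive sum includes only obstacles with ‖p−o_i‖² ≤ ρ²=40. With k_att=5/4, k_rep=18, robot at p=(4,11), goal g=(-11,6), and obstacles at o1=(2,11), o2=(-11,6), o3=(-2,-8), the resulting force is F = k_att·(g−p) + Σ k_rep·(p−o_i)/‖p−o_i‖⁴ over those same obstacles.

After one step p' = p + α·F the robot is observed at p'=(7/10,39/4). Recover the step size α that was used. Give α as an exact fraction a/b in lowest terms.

α = 1/5

F_att = 5/4·(g−p) = 5/4·(-15,-5) = (-18.7500,-6.2500)
o1: d²=4 ≤ ρ²=40; F_rep = 18·(2,0)/4² = (2.2500,0.0000)
o2: d²=250 > ρ²=40 → inactive
o3: d²=397 > ρ²=40 → inactive
F = F_att + ΣF_rep = (-16.5000,-6.2500)
Δp = p'−p = (-3.3000,-1.2500); α = Δx/Fx = (-33/10) / (-33/2) = 1/5
check: Δy/Fy = (-5/4) / (-25/4) = 1/5 ✓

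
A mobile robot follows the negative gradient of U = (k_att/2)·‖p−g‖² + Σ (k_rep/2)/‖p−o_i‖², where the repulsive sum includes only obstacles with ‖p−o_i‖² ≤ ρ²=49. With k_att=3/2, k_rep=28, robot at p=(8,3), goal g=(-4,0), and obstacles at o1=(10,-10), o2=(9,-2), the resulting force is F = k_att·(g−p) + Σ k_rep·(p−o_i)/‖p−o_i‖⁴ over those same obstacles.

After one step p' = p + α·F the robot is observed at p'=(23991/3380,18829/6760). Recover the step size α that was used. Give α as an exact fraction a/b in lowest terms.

F_att = 3/2·(g−p) = 3/2·(-12,-3) = (-18.0000,-4.5000)
o1: d²=173 > ρ²=49 → inactive
o2: d²=26 ≤ ρ²=49; F_rep = 28·(-1,5)/26² = (-0.0414,0.2071)
F = F_att + ΣF_rep = (-18.0414,-4.2929)
Δp = p'−p = (-0.9021,-0.2146); α = Δx/Fx = (-3049/3380) / (-3049/169) = 1/20
check: Δy/Fy = (-1451/6760) / (-1451/338) = 1/20 ✓

α = 1/20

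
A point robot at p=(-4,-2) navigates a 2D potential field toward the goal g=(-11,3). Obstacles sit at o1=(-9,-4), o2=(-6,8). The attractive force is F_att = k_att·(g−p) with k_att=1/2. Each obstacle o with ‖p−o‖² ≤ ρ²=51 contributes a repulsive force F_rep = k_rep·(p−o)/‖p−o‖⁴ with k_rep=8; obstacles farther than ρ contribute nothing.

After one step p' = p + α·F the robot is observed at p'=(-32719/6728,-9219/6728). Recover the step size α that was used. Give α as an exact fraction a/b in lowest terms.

α = 1/4

F_att = 1/2·(g−p) = 1/2·(-7,5) = (-3.5000,2.5000)
o1: d²=29 ≤ ρ²=51; F_rep = 8·(5,2)/29² = (0.0476,0.0190)
o2: d²=104 > ρ²=51 → inactive
F = F_att + ΣF_rep = (-3.4524,2.5190)
Δp = p'−p = (-0.8631,0.6298); α = Δx/Fx = (-5807/6728) / (-5807/1682) = 1/4
check: Δy/Fy = (4237/6728) / (4237/1682) = 1/4 ✓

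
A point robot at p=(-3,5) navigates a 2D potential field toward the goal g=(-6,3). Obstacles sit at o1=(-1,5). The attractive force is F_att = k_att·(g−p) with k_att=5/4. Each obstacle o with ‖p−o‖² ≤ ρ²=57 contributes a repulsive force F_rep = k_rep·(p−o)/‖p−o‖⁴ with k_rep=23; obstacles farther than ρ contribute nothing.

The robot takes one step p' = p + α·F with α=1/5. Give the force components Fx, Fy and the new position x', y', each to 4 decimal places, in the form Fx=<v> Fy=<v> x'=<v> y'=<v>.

Fx=-6.6250 Fy=-2.5000 x'=-4.3250 y'=4.5000

F_att = 5/4·(g−p) = 5/4·(-3,-2) = (-3.7500,-2.5000)
o1: d²=4 ≤ ρ²=57; F_rep = 23·(-2,0)/4² = (-2.8750,0.0000)
F = F_att + ΣF_rep = (-6.6250,-2.5000)
p' = p + 1/5·F = (-4.3250,4.5000)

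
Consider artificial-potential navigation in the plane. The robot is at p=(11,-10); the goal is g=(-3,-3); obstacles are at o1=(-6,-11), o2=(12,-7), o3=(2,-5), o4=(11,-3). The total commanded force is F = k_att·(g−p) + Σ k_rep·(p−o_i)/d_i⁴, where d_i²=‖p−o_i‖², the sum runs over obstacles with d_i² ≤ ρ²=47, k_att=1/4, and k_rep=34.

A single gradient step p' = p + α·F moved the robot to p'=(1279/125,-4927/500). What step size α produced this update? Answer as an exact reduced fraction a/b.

α = 1/5

F_att = 1/4·(g−p) = 1/4·(-14,7) = (-3.5000,1.7500)
o1: d²=290 > ρ²=47 → inactive
o2: d²=10 ≤ ρ²=47; F_rep = 34·(-1,-3)/10² = (-0.3400,-1.0200)
o3: d²=106 > ρ²=47 → inactive
o4: d²=49 > ρ²=47 → inactive
F = F_att + ΣF_rep = (-3.8400,0.7300)
Δp = p'−p = (-0.7680,0.1460); α = Δx/Fx = (-96/125) / (-96/25) = 1/5
check: Δy/Fy = (73/500) / (73/100) = 1/5 ✓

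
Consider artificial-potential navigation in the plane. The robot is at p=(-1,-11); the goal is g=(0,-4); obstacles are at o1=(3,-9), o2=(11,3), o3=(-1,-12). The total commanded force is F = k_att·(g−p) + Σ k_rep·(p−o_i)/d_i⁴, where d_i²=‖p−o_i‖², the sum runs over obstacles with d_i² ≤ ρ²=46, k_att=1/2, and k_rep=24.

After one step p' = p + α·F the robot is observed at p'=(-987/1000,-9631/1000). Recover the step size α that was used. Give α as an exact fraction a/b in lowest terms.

α = 1/20

F_att = 1/2·(g−p) = 1/2·(1,7) = (0.5000,3.5000)
o1: d²=20 ≤ ρ²=46; F_rep = 24·(-4,-2)/20² = (-0.2400,-0.1200)
o2: d²=340 > ρ²=46 → inactive
o3: d²=1 ≤ ρ²=46; F_rep = 24·(0,1)/1² = (0.0000,24.0000)
F = F_att + ΣF_rep = (0.2600,27.3800)
Δp = p'−p = (0.0130,1.3690); α = Δx/Fx = (13/1000) / (13/50) = 1/20
check: Δy/Fy = (1369/1000) / (1369/50) = 1/20 ✓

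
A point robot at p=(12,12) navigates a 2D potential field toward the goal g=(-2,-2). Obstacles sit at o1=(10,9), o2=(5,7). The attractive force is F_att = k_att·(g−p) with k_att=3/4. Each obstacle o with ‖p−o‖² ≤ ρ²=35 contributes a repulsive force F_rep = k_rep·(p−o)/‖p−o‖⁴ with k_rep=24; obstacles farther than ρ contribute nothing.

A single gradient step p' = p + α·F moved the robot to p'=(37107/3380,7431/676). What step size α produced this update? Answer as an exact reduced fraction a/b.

α = 1/10

F_att = 3/4·(g−p) = 3/4·(-14,-14) = (-10.5000,-10.5000)
o1: d²=13 ≤ ρ²=35; F_rep = 24·(2,3)/13² = (0.2840,0.4260)
o2: d²=74 > ρ²=35 → inactive
F = F_att + ΣF_rep = (-10.2160,-10.0740)
Δp = p'−p = (-1.0216,-1.0074); α = Δx/Fx = (-3453/3380) / (-3453/338) = 1/10
check: Δy/Fy = (-681/676) / (-3405/338) = 1/10 ✓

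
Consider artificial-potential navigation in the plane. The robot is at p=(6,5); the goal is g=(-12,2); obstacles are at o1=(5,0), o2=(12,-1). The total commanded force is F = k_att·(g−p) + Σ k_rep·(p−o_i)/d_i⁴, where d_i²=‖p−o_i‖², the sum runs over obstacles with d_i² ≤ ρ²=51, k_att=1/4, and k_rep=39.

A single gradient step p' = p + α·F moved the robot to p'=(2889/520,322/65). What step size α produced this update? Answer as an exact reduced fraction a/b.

α = 1/10

F_att = 1/4·(g−p) = 1/4·(-18,-3) = (-4.5000,-0.7500)
o1: d²=26 ≤ ρ²=51; F_rep = 39·(1,5)/26² = (0.0577,0.2885)
o2: d²=72 > ρ²=51 → inactive
F = F_att + ΣF_rep = (-4.4423,-0.4615)
Δp = p'−p = (-0.4442,-0.0462); α = Δx/Fx = (-231/520) / (-231/52) = 1/10
check: Δy/Fy = (-3/65) / (-6/13) = 1/10 ✓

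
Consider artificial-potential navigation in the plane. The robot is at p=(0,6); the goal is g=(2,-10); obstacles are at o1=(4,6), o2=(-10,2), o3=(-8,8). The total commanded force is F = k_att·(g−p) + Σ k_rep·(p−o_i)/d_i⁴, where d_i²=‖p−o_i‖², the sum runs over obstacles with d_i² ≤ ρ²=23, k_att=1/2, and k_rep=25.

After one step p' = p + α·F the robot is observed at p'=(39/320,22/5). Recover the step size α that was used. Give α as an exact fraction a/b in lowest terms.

α = 1/5

F_att = 1/2·(g−p) = 1/2·(2,-16) = (1.0000,-8.0000)
o1: d²=16 ≤ ρ²=23; F_rep = 25·(-4,0)/16² = (-0.3906,0.0000)
o2: d²=116 > ρ²=23 → inactive
o3: d²=68 > ρ²=23 → inactive
F = F_att + ΣF_rep = (0.6094,-8.0000)
Δp = p'−p = (0.1219,-1.6000); α = Δx/Fx = (39/320) / (39/64) = 1/5
check: Δy/Fy = (-8/5) / (-8) = 1/5 ✓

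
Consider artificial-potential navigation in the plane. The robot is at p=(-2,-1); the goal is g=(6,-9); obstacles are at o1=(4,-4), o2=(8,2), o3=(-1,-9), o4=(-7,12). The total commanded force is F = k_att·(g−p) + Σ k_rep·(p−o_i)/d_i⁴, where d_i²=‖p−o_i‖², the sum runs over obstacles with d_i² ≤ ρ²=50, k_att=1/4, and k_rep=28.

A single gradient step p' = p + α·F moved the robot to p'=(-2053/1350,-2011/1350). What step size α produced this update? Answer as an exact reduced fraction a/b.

F_att = 1/4·(g−p) = 1/4·(8,-8) = (2.0000,-2.0000)
o1: d²=45 ≤ ρ²=50; F_rep = 28·(-6,3)/45² = (-0.0830,0.0415)
o2: d²=109 > ρ²=50 → inactive
o3: d²=65 > ρ²=50 → inactive
o4: d²=194 > ρ²=50 → inactive
F = F_att + ΣF_rep = (1.9170,-1.9585)
Δp = p'−p = (0.4793,-0.4896); α = Δx/Fx = (647/1350) / (1294/675) = 1/4
check: Δy/Fy = (-661/1350) / (-1322/675) = 1/4 ✓

α = 1/4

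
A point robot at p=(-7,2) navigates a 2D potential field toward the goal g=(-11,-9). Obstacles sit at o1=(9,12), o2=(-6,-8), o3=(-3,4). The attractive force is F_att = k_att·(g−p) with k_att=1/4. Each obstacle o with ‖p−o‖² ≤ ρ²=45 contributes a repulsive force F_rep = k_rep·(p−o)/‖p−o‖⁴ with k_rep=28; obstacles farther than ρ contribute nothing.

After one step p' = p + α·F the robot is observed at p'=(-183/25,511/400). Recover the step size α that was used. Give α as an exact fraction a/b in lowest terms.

α = 1/4

F_att = 1/4·(g−p) = 1/4·(-4,-11) = (-1.0000,-2.7500)
o1: d²=356 > ρ²=45 → inactive
o2: d²=101 > ρ²=45 → inactive
o3: d²=20 ≤ ρ²=45; F_rep = 28·(-4,-2)/20² = (-0.2800,-0.1400)
F = F_att + ΣF_rep = (-1.2800,-2.8900)
Δp = p'−p = (-0.3200,-0.7225); α = Δx/Fx = (-8/25) / (-32/25) = 1/4
check: Δy/Fy = (-289/400) / (-289/100) = 1/4 ✓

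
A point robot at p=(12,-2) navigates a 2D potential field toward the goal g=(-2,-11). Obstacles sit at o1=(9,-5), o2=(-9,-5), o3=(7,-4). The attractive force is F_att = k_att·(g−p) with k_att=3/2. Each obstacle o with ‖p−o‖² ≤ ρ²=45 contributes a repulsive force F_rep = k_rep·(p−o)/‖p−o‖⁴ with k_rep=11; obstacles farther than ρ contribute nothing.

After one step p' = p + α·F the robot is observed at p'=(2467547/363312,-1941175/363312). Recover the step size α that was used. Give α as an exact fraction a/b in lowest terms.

F_att = 3/2·(g−p) = 3/2·(-14,-9) = (-21.0000,-13.5000)
o1: d²=18 ≤ ρ²=45; F_rep = 11·(3,3)/18² = (0.1019,0.1019)
o2: d²=450 > ρ²=45 → inactive
o3: d²=29 ≤ ρ²=45; F_rep = 11·(5,2)/29² = (0.0654,0.0262)
F = F_att + ΣF_rep = (-20.8327,-13.3720)
Δp = p'−p = (-5.2082,-3.3430); α = Δx/Fx = (-1892197/363312) / (-1892197/90828) = 1/4
check: Δy/Fy = (-1214551/363312) / (-1214551/90828) = 1/4 ✓

α = 1/4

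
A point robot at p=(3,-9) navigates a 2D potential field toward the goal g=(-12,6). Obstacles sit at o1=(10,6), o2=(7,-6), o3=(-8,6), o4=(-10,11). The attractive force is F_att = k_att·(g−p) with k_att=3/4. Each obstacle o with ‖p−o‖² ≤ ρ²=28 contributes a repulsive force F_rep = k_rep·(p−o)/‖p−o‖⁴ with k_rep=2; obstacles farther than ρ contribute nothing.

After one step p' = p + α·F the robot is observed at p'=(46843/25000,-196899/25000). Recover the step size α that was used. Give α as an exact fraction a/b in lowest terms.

α = 1/10

F_att = 3/4·(g−p) = 3/4·(-15,15) = (-11.2500,11.2500)
o1: d²=274 > ρ²=28 → inactive
o2: d²=25 ≤ ρ²=28; F_rep = 2·(-4,-3)/25² = (-0.0128,-0.0096)
o3: d²=346 > ρ²=28 → inactive
o4: d²=569 > ρ²=28 → inactive
F = F_att + ΣF_rep = (-11.2628,11.2404)
Δp = p'−p = (-1.1263,1.1240); α = Δx/Fx = (-28157/25000) / (-28157/2500) = 1/10
check: Δy/Fy = (28101/25000) / (28101/2500) = 1/10 ✓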